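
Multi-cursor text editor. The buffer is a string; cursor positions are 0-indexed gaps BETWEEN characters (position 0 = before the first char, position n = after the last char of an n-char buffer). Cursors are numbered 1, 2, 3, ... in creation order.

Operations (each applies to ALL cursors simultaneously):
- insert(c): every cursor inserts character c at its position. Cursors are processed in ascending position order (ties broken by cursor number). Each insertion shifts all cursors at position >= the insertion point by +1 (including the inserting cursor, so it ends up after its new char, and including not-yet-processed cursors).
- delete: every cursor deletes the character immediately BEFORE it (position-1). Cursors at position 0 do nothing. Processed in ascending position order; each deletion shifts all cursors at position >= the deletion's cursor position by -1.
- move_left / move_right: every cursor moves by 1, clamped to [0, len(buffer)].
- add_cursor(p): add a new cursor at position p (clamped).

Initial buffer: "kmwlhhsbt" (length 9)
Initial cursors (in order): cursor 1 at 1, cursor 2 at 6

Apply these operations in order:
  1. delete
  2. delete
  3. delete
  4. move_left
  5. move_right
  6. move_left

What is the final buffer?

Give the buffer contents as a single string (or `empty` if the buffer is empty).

After op 1 (delete): buffer="mwlhsbt" (len 7), cursors c1@0 c2@4, authorship .......
After op 2 (delete): buffer="mwlsbt" (len 6), cursors c1@0 c2@3, authorship ......
After op 3 (delete): buffer="mwsbt" (len 5), cursors c1@0 c2@2, authorship .....
After op 4 (move_left): buffer="mwsbt" (len 5), cursors c1@0 c2@1, authorship .....
After op 5 (move_right): buffer="mwsbt" (len 5), cursors c1@1 c2@2, authorship .....
After op 6 (move_left): buffer="mwsbt" (len 5), cursors c1@0 c2@1, authorship .....

Answer: mwsbt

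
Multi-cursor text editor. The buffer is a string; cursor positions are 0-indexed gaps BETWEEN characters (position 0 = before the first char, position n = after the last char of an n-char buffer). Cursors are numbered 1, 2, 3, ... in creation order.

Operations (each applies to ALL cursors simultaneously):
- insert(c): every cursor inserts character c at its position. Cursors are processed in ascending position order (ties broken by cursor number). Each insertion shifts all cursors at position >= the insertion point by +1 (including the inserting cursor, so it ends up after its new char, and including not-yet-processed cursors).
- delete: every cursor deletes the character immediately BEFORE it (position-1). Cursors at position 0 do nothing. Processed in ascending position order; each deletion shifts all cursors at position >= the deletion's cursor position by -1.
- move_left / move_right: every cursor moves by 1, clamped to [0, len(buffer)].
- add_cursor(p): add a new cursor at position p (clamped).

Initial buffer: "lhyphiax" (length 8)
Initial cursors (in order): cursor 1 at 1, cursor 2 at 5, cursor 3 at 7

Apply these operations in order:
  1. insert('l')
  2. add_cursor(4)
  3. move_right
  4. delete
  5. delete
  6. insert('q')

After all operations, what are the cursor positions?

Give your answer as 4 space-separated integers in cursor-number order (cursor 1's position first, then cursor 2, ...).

After op 1 (insert('l')): buffer="llhyphlialx" (len 11), cursors c1@2 c2@7 c3@10, authorship .1....2..3.
After op 2 (add_cursor(4)): buffer="llhyphlialx" (len 11), cursors c1@2 c4@4 c2@7 c3@10, authorship .1....2..3.
After op 3 (move_right): buffer="llhyphlialx" (len 11), cursors c1@3 c4@5 c2@8 c3@11, authorship .1....2..3.
After op 4 (delete): buffer="llyhlal" (len 7), cursors c1@2 c4@3 c2@5 c3@7, authorship .1..2.3
After op 5 (delete): buffer="lha" (len 3), cursors c1@1 c4@1 c2@2 c3@3, authorship ...
After op 6 (insert('q')): buffer="lqqhqaq" (len 7), cursors c1@3 c4@3 c2@5 c3@7, authorship .14.2.3

Answer: 3 5 7 3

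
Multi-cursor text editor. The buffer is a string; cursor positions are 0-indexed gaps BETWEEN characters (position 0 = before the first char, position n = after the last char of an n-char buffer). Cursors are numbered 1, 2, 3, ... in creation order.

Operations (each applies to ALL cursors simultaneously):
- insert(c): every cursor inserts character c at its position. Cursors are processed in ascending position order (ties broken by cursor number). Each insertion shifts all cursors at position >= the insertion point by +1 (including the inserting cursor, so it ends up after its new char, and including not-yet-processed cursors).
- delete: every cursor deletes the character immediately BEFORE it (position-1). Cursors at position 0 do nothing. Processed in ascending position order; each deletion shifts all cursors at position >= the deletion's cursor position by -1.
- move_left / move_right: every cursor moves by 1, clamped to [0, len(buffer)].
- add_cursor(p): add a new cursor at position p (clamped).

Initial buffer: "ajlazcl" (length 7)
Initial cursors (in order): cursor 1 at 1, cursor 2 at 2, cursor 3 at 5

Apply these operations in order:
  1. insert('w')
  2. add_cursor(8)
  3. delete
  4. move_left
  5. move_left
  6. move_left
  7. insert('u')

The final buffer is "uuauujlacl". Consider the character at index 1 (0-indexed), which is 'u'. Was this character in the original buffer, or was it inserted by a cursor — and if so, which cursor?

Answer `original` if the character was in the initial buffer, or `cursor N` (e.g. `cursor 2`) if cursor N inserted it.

After op 1 (insert('w')): buffer="awjwlazwcl" (len 10), cursors c1@2 c2@4 c3@8, authorship .1.2...3..
After op 2 (add_cursor(8)): buffer="awjwlazwcl" (len 10), cursors c1@2 c2@4 c3@8 c4@8, authorship .1.2...3..
After op 3 (delete): buffer="ajlacl" (len 6), cursors c1@1 c2@2 c3@4 c4@4, authorship ......
After op 4 (move_left): buffer="ajlacl" (len 6), cursors c1@0 c2@1 c3@3 c4@3, authorship ......
After op 5 (move_left): buffer="ajlacl" (len 6), cursors c1@0 c2@0 c3@2 c4@2, authorship ......
After op 6 (move_left): buffer="ajlacl" (len 6), cursors c1@0 c2@0 c3@1 c4@1, authorship ......
After op 7 (insert('u')): buffer="uuauujlacl" (len 10), cursors c1@2 c2@2 c3@5 c4@5, authorship 12.34.....
Authorship (.=original, N=cursor N): 1 2 . 3 4 . . . . .
Index 1: author = 2

Answer: cursor 2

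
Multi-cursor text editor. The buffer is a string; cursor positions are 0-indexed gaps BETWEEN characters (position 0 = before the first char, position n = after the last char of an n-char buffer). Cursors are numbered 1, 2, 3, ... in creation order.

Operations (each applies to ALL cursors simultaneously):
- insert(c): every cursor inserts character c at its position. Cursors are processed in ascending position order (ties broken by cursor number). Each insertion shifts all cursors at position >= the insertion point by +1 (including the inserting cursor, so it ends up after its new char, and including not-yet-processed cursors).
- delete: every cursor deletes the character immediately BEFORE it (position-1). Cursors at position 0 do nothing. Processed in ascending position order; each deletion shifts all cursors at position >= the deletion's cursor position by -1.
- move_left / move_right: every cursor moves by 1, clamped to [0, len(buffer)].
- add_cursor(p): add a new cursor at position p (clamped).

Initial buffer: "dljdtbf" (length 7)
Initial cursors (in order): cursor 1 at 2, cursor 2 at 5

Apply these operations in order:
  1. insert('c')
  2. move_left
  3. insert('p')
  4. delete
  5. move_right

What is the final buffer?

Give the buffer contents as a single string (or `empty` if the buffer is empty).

After op 1 (insert('c')): buffer="dlcjdtcbf" (len 9), cursors c1@3 c2@7, authorship ..1...2..
After op 2 (move_left): buffer="dlcjdtcbf" (len 9), cursors c1@2 c2@6, authorship ..1...2..
After op 3 (insert('p')): buffer="dlpcjdtpcbf" (len 11), cursors c1@3 c2@8, authorship ..11...22..
After op 4 (delete): buffer="dlcjdtcbf" (len 9), cursors c1@2 c2@6, authorship ..1...2..
After op 5 (move_right): buffer="dlcjdtcbf" (len 9), cursors c1@3 c2@7, authorship ..1...2..

Answer: dlcjdtcbf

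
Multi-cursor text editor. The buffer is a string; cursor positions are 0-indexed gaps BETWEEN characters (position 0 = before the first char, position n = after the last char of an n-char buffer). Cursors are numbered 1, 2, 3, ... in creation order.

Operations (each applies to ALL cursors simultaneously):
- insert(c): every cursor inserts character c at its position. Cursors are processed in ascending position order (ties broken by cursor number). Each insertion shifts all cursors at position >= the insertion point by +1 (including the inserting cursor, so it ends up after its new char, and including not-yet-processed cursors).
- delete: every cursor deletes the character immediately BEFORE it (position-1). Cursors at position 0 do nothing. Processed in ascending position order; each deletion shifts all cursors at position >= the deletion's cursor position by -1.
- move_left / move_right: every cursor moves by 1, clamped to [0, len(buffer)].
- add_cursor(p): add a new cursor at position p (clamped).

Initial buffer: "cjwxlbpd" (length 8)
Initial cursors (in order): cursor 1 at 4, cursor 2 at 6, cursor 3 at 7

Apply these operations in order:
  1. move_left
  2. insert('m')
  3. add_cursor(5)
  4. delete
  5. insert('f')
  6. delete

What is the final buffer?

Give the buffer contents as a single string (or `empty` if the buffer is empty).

Answer: cjwlbpd

Derivation:
After op 1 (move_left): buffer="cjwxlbpd" (len 8), cursors c1@3 c2@5 c3@6, authorship ........
After op 2 (insert('m')): buffer="cjwmxlmbmpd" (len 11), cursors c1@4 c2@7 c3@9, authorship ...1..2.3..
After op 3 (add_cursor(5)): buffer="cjwmxlmbmpd" (len 11), cursors c1@4 c4@5 c2@7 c3@9, authorship ...1..2.3..
After op 4 (delete): buffer="cjwlbpd" (len 7), cursors c1@3 c4@3 c2@4 c3@5, authorship .......
After op 5 (insert('f')): buffer="cjwfflfbfpd" (len 11), cursors c1@5 c4@5 c2@7 c3@9, authorship ...14.2.3..
After op 6 (delete): buffer="cjwlbpd" (len 7), cursors c1@3 c4@3 c2@4 c3@5, authorship .......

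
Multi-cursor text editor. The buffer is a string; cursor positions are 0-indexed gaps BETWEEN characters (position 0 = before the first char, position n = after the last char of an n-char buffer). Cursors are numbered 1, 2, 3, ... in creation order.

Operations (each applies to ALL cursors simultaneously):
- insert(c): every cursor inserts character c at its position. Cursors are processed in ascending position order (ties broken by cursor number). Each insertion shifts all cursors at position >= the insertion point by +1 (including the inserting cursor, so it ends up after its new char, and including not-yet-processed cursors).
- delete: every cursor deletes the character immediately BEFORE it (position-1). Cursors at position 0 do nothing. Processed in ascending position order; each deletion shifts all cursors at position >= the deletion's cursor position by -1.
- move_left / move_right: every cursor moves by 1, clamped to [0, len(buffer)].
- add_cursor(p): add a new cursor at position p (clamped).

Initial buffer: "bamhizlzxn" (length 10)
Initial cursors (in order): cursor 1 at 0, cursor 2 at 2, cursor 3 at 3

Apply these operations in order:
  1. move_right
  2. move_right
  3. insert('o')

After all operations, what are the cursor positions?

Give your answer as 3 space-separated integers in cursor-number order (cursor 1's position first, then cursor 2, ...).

Answer: 3 6 8

Derivation:
After op 1 (move_right): buffer="bamhizlzxn" (len 10), cursors c1@1 c2@3 c3@4, authorship ..........
After op 2 (move_right): buffer="bamhizlzxn" (len 10), cursors c1@2 c2@4 c3@5, authorship ..........
After op 3 (insert('o')): buffer="baomhoiozlzxn" (len 13), cursors c1@3 c2@6 c3@8, authorship ..1..2.3.....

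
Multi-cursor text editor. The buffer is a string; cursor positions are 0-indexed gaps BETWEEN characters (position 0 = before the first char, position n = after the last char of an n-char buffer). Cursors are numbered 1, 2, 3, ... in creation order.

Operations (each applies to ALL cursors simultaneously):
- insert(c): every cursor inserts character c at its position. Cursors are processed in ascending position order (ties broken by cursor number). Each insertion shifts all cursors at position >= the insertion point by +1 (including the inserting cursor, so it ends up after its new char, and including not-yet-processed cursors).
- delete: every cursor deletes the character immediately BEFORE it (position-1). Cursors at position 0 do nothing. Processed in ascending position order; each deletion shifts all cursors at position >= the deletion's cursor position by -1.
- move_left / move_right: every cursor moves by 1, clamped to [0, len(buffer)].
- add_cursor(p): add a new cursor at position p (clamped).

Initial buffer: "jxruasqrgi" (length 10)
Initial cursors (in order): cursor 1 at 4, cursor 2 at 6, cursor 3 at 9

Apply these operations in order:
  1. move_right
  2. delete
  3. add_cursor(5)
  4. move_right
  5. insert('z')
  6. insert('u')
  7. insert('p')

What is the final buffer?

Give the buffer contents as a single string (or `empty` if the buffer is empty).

After op 1 (move_right): buffer="jxruasqrgi" (len 10), cursors c1@5 c2@7 c3@10, authorship ..........
After op 2 (delete): buffer="jxrusrg" (len 7), cursors c1@4 c2@5 c3@7, authorship .......
After op 3 (add_cursor(5)): buffer="jxrusrg" (len 7), cursors c1@4 c2@5 c4@5 c3@7, authorship .......
After op 4 (move_right): buffer="jxrusrg" (len 7), cursors c1@5 c2@6 c4@6 c3@7, authorship .......
After op 5 (insert('z')): buffer="jxruszrzzgz" (len 11), cursors c1@6 c2@9 c4@9 c3@11, authorship .....1.24.3
After op 6 (insert('u')): buffer="jxruszurzzuugzu" (len 15), cursors c1@7 c2@12 c4@12 c3@15, authorship .....11.2424.33
After op 7 (insert('p')): buffer="jxruszuprzzuuppgzup" (len 19), cursors c1@8 c2@15 c4@15 c3@19, authorship .....111.242424.333

Answer: jxruszuprzzuuppgzup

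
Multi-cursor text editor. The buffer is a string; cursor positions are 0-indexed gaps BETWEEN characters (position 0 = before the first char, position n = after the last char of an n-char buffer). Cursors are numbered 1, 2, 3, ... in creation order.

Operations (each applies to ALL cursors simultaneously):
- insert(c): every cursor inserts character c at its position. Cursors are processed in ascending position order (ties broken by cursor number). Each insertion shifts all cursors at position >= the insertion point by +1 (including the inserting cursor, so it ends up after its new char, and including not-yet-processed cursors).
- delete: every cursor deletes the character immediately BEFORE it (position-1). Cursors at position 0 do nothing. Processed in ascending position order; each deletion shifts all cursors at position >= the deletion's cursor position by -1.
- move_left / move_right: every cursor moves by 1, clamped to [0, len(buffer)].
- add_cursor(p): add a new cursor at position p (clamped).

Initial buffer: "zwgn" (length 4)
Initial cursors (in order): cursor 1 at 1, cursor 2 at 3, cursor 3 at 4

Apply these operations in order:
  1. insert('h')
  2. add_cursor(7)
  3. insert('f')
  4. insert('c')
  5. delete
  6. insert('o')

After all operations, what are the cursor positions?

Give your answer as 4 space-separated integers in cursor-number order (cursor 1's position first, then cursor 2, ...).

After op 1 (insert('h')): buffer="zhwghnh" (len 7), cursors c1@2 c2@5 c3@7, authorship .1..2.3
After op 2 (add_cursor(7)): buffer="zhwghnh" (len 7), cursors c1@2 c2@5 c3@7 c4@7, authorship .1..2.3
After op 3 (insert('f')): buffer="zhfwghfnhff" (len 11), cursors c1@3 c2@7 c3@11 c4@11, authorship .11..22.334
After op 4 (insert('c')): buffer="zhfcwghfcnhffcc" (len 15), cursors c1@4 c2@9 c3@15 c4@15, authorship .111..222.33434
After op 5 (delete): buffer="zhfwghfnhff" (len 11), cursors c1@3 c2@7 c3@11 c4@11, authorship .11..22.334
After op 6 (insert('o')): buffer="zhfowghfonhffoo" (len 15), cursors c1@4 c2@9 c3@15 c4@15, authorship .111..222.33434

Answer: 4 9 15 15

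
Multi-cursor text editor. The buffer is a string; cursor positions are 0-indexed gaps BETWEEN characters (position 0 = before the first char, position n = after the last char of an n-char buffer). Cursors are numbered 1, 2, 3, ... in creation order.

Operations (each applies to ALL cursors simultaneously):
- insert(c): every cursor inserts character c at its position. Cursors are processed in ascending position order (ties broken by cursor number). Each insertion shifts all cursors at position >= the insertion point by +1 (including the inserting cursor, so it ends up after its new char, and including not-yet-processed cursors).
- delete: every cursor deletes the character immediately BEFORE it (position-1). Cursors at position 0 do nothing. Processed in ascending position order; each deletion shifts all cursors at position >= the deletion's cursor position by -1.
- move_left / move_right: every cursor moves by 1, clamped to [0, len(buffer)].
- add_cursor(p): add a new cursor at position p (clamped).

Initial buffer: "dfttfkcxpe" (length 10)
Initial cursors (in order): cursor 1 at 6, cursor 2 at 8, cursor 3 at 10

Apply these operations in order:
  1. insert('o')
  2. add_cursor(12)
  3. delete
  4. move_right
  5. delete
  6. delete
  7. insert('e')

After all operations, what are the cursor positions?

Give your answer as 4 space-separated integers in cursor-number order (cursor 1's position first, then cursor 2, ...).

Answer: 5 5 5 5

Derivation:
After op 1 (insert('o')): buffer="dfttfkocxopeo" (len 13), cursors c1@7 c2@10 c3@13, authorship ......1..2..3
After op 2 (add_cursor(12)): buffer="dfttfkocxopeo" (len 13), cursors c1@7 c2@10 c4@12 c3@13, authorship ......1..2..3
After op 3 (delete): buffer="dfttfkcxp" (len 9), cursors c1@6 c2@8 c3@9 c4@9, authorship .........
After op 4 (move_right): buffer="dfttfkcxp" (len 9), cursors c1@7 c2@9 c3@9 c4@9, authorship .........
After op 5 (delete): buffer="dfttf" (len 5), cursors c1@5 c2@5 c3@5 c4@5, authorship .....
After op 6 (delete): buffer="d" (len 1), cursors c1@1 c2@1 c3@1 c4@1, authorship .
After op 7 (insert('e')): buffer="deeee" (len 5), cursors c1@5 c2@5 c3@5 c4@5, authorship .1234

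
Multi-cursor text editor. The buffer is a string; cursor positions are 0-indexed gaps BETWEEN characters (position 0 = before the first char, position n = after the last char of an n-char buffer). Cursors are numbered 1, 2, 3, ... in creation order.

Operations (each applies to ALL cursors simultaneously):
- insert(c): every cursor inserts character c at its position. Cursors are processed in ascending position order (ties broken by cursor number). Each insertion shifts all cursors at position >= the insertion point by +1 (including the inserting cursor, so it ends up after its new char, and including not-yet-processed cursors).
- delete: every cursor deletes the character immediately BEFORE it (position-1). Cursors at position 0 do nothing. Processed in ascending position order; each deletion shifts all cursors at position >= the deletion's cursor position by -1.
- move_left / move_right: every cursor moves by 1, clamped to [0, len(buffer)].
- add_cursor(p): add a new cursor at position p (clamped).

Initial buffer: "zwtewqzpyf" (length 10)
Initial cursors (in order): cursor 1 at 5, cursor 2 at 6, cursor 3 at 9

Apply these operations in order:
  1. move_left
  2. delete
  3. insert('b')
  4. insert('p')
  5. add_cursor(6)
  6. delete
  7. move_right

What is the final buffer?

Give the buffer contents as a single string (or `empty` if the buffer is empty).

After op 1 (move_left): buffer="zwtewqzpyf" (len 10), cursors c1@4 c2@5 c3@8, authorship ..........
After op 2 (delete): buffer="zwtqzyf" (len 7), cursors c1@3 c2@3 c3@5, authorship .......
After op 3 (insert('b')): buffer="zwtbbqzbyf" (len 10), cursors c1@5 c2@5 c3@8, authorship ...12..3..
After op 4 (insert('p')): buffer="zwtbbppqzbpyf" (len 13), cursors c1@7 c2@7 c3@11, authorship ...1212..33..
After op 5 (add_cursor(6)): buffer="zwtbbppqzbpyf" (len 13), cursors c4@6 c1@7 c2@7 c3@11, authorship ...1212..33..
After op 6 (delete): buffer="zwtbqzbyf" (len 9), cursors c1@4 c2@4 c4@4 c3@7, authorship ...1..3..
After op 7 (move_right): buffer="zwtbqzbyf" (len 9), cursors c1@5 c2@5 c4@5 c3@8, authorship ...1..3..

Answer: zwtbqzbyf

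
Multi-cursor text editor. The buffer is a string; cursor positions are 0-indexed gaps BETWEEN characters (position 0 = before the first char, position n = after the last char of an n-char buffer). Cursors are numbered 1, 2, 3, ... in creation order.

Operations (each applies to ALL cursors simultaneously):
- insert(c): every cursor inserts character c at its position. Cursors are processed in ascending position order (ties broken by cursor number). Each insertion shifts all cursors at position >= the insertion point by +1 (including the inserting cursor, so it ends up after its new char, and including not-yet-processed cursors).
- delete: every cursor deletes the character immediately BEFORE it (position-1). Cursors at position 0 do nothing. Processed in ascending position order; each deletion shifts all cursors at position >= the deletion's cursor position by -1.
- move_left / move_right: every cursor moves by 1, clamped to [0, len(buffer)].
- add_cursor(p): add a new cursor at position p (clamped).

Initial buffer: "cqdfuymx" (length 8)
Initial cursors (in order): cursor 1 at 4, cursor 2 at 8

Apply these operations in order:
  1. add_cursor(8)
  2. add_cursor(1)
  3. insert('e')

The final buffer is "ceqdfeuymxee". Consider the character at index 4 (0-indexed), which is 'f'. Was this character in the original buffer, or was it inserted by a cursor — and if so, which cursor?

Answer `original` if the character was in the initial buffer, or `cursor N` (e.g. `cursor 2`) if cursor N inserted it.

After op 1 (add_cursor(8)): buffer="cqdfuymx" (len 8), cursors c1@4 c2@8 c3@8, authorship ........
After op 2 (add_cursor(1)): buffer="cqdfuymx" (len 8), cursors c4@1 c1@4 c2@8 c3@8, authorship ........
After op 3 (insert('e')): buffer="ceqdfeuymxee" (len 12), cursors c4@2 c1@6 c2@12 c3@12, authorship .4...1....23
Authorship (.=original, N=cursor N): . 4 . . . 1 . . . . 2 3
Index 4: author = original

Answer: original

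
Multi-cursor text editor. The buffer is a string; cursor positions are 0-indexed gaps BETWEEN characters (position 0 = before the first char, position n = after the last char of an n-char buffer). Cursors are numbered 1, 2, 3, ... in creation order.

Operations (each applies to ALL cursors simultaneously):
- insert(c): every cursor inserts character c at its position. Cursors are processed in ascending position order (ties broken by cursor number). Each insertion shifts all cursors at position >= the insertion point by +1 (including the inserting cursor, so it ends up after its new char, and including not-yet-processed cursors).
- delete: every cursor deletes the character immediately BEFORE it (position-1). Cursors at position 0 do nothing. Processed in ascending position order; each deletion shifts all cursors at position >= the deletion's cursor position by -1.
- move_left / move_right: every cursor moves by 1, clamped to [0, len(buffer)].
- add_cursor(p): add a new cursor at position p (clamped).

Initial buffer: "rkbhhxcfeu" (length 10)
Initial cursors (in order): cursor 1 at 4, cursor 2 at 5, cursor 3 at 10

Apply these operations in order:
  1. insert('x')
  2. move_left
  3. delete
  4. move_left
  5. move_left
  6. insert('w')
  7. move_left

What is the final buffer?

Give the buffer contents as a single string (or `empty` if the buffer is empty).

After op 1 (insert('x')): buffer="rkbhxhxxcfeux" (len 13), cursors c1@5 c2@7 c3@13, authorship ....1.2.....3
After op 2 (move_left): buffer="rkbhxhxxcfeux" (len 13), cursors c1@4 c2@6 c3@12, authorship ....1.2.....3
After op 3 (delete): buffer="rkbxxxcfex" (len 10), cursors c1@3 c2@4 c3@9, authorship ...12....3
After op 4 (move_left): buffer="rkbxxxcfex" (len 10), cursors c1@2 c2@3 c3@8, authorship ...12....3
After op 5 (move_left): buffer="rkbxxxcfex" (len 10), cursors c1@1 c2@2 c3@7, authorship ...12....3
After op 6 (insert('w')): buffer="rwkwbxxxcwfex" (len 13), cursors c1@2 c2@4 c3@10, authorship .1.2.12..3..3
After op 7 (move_left): buffer="rwkwbxxxcwfex" (len 13), cursors c1@1 c2@3 c3@9, authorship .1.2.12..3..3

Answer: rwkwbxxxcwfex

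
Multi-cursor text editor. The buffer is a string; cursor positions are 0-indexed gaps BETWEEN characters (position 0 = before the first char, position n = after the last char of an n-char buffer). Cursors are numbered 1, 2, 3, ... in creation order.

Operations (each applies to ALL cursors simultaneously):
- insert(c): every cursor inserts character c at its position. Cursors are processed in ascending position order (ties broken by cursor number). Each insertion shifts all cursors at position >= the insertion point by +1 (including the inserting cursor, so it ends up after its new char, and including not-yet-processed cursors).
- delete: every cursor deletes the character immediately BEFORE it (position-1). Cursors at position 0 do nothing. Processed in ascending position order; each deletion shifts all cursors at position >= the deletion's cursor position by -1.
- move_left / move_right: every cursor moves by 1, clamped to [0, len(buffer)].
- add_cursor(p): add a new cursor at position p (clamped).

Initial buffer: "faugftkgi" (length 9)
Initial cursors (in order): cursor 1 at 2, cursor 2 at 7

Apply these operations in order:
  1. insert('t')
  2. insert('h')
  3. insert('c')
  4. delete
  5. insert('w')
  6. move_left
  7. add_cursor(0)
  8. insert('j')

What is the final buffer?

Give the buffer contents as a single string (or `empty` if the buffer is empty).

After op 1 (insert('t')): buffer="fatugftktgi" (len 11), cursors c1@3 c2@9, authorship ..1.....2..
After op 2 (insert('h')): buffer="fathugftkthgi" (len 13), cursors c1@4 c2@11, authorship ..11.....22..
After op 3 (insert('c')): buffer="fathcugftkthcgi" (len 15), cursors c1@5 c2@13, authorship ..111.....222..
After op 4 (delete): buffer="fathugftkthgi" (len 13), cursors c1@4 c2@11, authorship ..11.....22..
After op 5 (insert('w')): buffer="fathwugftkthwgi" (len 15), cursors c1@5 c2@13, authorship ..111.....222..
After op 6 (move_left): buffer="fathwugftkthwgi" (len 15), cursors c1@4 c2@12, authorship ..111.....222..
After op 7 (add_cursor(0)): buffer="fathwugftkthwgi" (len 15), cursors c3@0 c1@4 c2@12, authorship ..111.....222..
After op 8 (insert('j')): buffer="jfathjwugftkthjwgi" (len 18), cursors c3@1 c1@6 c2@15, authorship 3..1111.....2222..

Answer: jfathjwugftkthjwgi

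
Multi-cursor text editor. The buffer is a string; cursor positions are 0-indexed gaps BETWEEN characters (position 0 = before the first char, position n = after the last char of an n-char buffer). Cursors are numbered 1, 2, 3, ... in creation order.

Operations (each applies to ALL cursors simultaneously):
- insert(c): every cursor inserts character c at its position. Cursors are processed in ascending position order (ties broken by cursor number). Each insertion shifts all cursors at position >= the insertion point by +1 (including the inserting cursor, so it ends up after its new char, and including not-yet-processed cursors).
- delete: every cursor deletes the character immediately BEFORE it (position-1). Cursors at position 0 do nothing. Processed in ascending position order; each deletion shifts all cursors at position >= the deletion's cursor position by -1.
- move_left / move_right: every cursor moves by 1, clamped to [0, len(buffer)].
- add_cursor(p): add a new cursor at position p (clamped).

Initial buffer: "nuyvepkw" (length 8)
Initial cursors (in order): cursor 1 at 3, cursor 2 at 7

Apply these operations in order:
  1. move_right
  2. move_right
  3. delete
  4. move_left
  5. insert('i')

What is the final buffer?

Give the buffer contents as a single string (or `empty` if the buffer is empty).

After op 1 (move_right): buffer="nuyvepkw" (len 8), cursors c1@4 c2@8, authorship ........
After op 2 (move_right): buffer="nuyvepkw" (len 8), cursors c1@5 c2@8, authorship ........
After op 3 (delete): buffer="nuyvpk" (len 6), cursors c1@4 c2@6, authorship ......
After op 4 (move_left): buffer="nuyvpk" (len 6), cursors c1@3 c2@5, authorship ......
After op 5 (insert('i')): buffer="nuyivpik" (len 8), cursors c1@4 c2@7, authorship ...1..2.

Answer: nuyivpik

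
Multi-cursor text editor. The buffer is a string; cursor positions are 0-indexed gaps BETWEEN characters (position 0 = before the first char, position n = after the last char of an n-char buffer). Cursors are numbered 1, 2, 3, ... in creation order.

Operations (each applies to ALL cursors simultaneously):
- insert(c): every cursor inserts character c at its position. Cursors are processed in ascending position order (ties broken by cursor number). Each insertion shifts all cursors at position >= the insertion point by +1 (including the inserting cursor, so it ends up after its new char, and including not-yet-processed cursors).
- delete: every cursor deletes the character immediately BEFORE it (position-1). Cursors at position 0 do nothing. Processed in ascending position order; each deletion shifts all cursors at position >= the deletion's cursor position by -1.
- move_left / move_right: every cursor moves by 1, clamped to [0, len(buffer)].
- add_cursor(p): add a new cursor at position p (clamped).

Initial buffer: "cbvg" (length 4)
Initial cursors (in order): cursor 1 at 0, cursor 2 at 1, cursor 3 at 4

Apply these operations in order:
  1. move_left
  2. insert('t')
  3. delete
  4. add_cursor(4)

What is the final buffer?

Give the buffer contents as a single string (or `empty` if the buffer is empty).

After op 1 (move_left): buffer="cbvg" (len 4), cursors c1@0 c2@0 c3@3, authorship ....
After op 2 (insert('t')): buffer="ttcbvtg" (len 7), cursors c1@2 c2@2 c3@6, authorship 12...3.
After op 3 (delete): buffer="cbvg" (len 4), cursors c1@0 c2@0 c3@3, authorship ....
After op 4 (add_cursor(4)): buffer="cbvg" (len 4), cursors c1@0 c2@0 c3@3 c4@4, authorship ....

Answer: cbvg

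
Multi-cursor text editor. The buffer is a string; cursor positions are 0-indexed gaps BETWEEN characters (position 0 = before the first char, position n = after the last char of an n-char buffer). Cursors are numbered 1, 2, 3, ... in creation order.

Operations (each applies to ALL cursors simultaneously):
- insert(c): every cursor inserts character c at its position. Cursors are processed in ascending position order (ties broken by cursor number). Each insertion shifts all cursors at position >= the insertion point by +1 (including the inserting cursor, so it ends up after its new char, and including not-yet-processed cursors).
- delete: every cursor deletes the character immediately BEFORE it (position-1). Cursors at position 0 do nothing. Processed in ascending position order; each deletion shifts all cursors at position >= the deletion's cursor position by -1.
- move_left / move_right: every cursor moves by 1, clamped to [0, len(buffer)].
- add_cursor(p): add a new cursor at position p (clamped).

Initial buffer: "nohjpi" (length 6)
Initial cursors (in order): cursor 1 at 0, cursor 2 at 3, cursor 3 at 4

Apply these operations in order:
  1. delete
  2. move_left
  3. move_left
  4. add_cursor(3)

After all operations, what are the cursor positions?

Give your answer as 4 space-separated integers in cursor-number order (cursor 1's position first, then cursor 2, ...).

Answer: 0 0 0 3

Derivation:
After op 1 (delete): buffer="nopi" (len 4), cursors c1@0 c2@2 c3@2, authorship ....
After op 2 (move_left): buffer="nopi" (len 4), cursors c1@0 c2@1 c3@1, authorship ....
After op 3 (move_left): buffer="nopi" (len 4), cursors c1@0 c2@0 c3@0, authorship ....
After op 4 (add_cursor(3)): buffer="nopi" (len 4), cursors c1@0 c2@0 c3@0 c4@3, authorship ....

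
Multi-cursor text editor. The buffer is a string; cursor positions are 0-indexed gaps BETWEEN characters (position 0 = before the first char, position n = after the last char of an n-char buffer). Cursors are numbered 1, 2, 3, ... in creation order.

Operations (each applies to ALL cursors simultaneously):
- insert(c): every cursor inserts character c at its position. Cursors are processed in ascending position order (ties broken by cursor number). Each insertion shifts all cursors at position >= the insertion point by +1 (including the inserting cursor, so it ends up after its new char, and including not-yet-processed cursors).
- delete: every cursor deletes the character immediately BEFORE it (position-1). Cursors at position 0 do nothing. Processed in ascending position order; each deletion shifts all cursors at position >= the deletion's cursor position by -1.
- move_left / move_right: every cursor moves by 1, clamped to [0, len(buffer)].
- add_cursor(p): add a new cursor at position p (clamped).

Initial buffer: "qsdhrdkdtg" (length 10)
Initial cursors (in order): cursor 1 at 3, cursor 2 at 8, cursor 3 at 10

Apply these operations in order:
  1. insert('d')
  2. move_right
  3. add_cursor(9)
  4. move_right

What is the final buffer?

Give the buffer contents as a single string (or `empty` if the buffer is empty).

Answer: qsddhrdkddtgd

Derivation:
After op 1 (insert('d')): buffer="qsddhrdkddtgd" (len 13), cursors c1@4 c2@10 c3@13, authorship ...1.....2..3
After op 2 (move_right): buffer="qsddhrdkddtgd" (len 13), cursors c1@5 c2@11 c3@13, authorship ...1.....2..3
After op 3 (add_cursor(9)): buffer="qsddhrdkddtgd" (len 13), cursors c1@5 c4@9 c2@11 c3@13, authorship ...1.....2..3
After op 4 (move_right): buffer="qsddhrdkddtgd" (len 13), cursors c1@6 c4@10 c2@12 c3@13, authorship ...1.....2..3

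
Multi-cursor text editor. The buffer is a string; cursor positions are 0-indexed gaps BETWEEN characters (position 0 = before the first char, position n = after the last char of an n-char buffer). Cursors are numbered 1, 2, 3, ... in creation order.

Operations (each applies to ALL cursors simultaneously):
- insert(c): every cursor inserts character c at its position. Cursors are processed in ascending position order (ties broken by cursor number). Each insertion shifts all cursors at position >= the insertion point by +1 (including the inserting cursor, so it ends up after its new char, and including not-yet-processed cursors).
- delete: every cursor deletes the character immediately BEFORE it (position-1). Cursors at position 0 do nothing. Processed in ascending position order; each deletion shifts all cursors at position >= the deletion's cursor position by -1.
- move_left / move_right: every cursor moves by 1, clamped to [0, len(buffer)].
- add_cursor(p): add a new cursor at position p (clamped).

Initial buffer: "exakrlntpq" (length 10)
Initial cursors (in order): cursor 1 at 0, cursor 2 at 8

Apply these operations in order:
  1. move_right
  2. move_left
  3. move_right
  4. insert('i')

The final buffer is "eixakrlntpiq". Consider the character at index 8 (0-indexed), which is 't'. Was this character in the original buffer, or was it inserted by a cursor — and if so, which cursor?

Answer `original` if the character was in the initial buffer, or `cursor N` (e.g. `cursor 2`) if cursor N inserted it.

Answer: original

Derivation:
After op 1 (move_right): buffer="exakrlntpq" (len 10), cursors c1@1 c2@9, authorship ..........
After op 2 (move_left): buffer="exakrlntpq" (len 10), cursors c1@0 c2@8, authorship ..........
After op 3 (move_right): buffer="exakrlntpq" (len 10), cursors c1@1 c2@9, authorship ..........
After op 4 (insert('i')): buffer="eixakrlntpiq" (len 12), cursors c1@2 c2@11, authorship .1........2.
Authorship (.=original, N=cursor N): . 1 . . . . . . . . 2 .
Index 8: author = original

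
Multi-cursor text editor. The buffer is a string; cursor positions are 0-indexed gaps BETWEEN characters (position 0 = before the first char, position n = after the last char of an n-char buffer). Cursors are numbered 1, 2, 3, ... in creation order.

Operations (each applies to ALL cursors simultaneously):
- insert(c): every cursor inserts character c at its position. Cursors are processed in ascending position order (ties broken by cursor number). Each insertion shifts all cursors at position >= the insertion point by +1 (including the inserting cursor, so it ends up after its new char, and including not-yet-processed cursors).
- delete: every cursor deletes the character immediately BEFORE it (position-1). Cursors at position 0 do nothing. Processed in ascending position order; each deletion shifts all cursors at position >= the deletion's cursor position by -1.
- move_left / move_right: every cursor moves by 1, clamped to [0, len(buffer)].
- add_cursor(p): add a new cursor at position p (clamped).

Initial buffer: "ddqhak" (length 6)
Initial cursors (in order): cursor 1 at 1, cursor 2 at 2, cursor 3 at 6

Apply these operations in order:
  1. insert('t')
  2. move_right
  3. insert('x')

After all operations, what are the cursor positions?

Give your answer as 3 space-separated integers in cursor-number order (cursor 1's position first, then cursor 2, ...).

After op 1 (insert('t')): buffer="dtdtqhakt" (len 9), cursors c1@2 c2@4 c3@9, authorship .1.2....3
After op 2 (move_right): buffer="dtdtqhakt" (len 9), cursors c1@3 c2@5 c3@9, authorship .1.2....3
After op 3 (insert('x')): buffer="dtdxtqxhaktx" (len 12), cursors c1@4 c2@7 c3@12, authorship .1.12.2...33

Answer: 4 7 12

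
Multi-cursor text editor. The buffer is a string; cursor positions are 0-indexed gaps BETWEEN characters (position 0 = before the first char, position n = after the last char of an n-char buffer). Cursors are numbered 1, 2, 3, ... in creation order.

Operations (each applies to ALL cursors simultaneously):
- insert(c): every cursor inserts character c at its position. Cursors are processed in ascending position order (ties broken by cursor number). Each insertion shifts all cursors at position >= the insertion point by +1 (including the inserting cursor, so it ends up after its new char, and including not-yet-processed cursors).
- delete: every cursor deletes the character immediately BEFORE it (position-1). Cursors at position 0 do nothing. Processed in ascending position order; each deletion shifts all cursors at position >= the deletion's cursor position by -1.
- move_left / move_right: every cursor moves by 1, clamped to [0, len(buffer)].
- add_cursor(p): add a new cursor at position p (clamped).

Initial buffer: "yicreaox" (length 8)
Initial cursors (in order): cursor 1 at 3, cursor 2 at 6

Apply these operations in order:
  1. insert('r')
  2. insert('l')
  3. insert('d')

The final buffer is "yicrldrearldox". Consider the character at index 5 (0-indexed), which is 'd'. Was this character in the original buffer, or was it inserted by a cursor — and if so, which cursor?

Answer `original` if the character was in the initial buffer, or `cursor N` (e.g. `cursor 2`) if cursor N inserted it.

After op 1 (insert('r')): buffer="yicrrearox" (len 10), cursors c1@4 c2@8, authorship ...1...2..
After op 2 (insert('l')): buffer="yicrlrearlox" (len 12), cursors c1@5 c2@10, authorship ...11...22..
After op 3 (insert('d')): buffer="yicrldrearldox" (len 14), cursors c1@6 c2@12, authorship ...111...222..
Authorship (.=original, N=cursor N): . . . 1 1 1 . . . 2 2 2 . .
Index 5: author = 1

Answer: cursor 1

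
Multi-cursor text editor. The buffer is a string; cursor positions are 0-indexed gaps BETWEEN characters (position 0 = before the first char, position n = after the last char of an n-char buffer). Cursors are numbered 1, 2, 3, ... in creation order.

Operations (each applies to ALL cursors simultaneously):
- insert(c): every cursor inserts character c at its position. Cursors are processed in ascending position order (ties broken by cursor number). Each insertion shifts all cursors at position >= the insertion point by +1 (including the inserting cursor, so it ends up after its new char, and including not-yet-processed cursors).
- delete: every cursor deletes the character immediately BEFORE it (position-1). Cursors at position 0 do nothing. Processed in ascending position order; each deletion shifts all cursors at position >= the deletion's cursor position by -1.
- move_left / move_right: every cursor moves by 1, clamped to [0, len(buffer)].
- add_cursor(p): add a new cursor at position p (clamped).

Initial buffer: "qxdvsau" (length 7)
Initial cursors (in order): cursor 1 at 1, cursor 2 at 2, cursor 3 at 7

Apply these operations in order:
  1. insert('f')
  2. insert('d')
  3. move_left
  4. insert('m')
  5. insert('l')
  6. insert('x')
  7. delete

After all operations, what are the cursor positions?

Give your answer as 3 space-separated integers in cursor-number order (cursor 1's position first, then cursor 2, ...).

Answer: 4 9 18

Derivation:
After op 1 (insert('f')): buffer="qfxfdvsauf" (len 10), cursors c1@2 c2@4 c3@10, authorship .1.2.....3
After op 2 (insert('d')): buffer="qfdxfddvsaufd" (len 13), cursors c1@3 c2@6 c3@13, authorship .11.22.....33
After op 3 (move_left): buffer="qfdxfddvsaufd" (len 13), cursors c1@2 c2@5 c3@12, authorship .11.22.....33
After op 4 (insert('m')): buffer="qfmdxfmddvsaufmd" (len 16), cursors c1@3 c2@7 c3@15, authorship .111.222.....333
After op 5 (insert('l')): buffer="qfmldxfmlddvsaufmld" (len 19), cursors c1@4 c2@9 c3@18, authorship .1111.2222.....3333
After op 6 (insert('x')): buffer="qfmlxdxfmlxddvsaufmlxd" (len 22), cursors c1@5 c2@11 c3@21, authorship .11111.22222.....33333
After op 7 (delete): buffer="qfmldxfmlddvsaufmld" (len 19), cursors c1@4 c2@9 c3@18, authorship .1111.2222.....3333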